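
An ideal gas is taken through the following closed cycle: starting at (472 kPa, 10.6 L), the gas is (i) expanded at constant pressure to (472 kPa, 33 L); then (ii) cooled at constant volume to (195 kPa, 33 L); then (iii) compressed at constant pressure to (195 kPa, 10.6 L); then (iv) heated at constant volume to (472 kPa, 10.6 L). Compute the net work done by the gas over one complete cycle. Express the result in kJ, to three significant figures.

Constant-volume legs do no work.
W(i) = (472)(33 − 10.6) = 10573 J; W(iii) = (195)(10.6 − 33) = -4368 J.
W_net = 10573 − 4368 = 6205 J (the clockwise enclosed area).

W_net ≈ 6.20 kJ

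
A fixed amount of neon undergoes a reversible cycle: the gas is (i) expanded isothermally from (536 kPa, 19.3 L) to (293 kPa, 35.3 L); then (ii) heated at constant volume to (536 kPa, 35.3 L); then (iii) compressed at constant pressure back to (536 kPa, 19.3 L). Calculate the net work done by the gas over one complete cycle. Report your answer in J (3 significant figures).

Leg (i): W = PᵢVᵢ ln(V_f/Vᵢ) = (10345) ln(35.3/19.3) = 6246 J.
Leg (ii): W = 0.
Leg (iii): W = PΔV = (536)(19.3 − 35.3) = -8576 J.
W_net = 6246 − 8576 = -2330 J.

W_net ≈ -2330 J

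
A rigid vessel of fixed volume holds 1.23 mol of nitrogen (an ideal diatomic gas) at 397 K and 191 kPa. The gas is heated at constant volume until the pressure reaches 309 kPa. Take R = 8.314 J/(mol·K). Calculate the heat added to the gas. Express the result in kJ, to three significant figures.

Q ≈ 6.27 kJ

Constant volume ⇒ W = 0, so Q = ΔU = nCᵥΔT with Cᵥ = 5R/2 = 20.79 J/(mol·K).
At constant V, T₂/T₁ = P₂/P₁ ⇒ ΔT = T₁(P₂/P₁ − 1) = 397·(309/191 − 1) = 245.3 K.
ΔU = (1.23)(20.79)(245.3) = 6270 J.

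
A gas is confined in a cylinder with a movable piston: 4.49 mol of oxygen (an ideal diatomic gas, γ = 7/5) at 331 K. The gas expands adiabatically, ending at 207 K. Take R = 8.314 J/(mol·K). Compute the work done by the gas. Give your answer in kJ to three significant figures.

Adiabatic ⇒ Q = 0, so W_by = −ΔU = nCᵥ(T₁ − T₂).
Cᵥ = 5R/2 = 20.79 J/(mol·K).
W = (4.49)(20.79)(331 − 207) = 11572 J.

W ≈ 11.6 kJ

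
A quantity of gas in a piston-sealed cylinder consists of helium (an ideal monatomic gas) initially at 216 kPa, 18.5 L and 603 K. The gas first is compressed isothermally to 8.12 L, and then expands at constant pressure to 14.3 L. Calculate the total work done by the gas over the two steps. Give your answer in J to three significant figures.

W_total ≈ -249 J

Step 1 (isothermal): W = P₁V₁ ln(V₂/V₁) = (3996) ln(8.12/18.5) = -3290 J.
After step 1: P = 492.1 kPa, V = 8.12 L, T = 603 K.
Step 2 (isobaric): W = PΔV = (492.1 kPa)(14.3 − 8.12 L) = 3041 J.
W_total = -3290 + 3041 = -249.2 J.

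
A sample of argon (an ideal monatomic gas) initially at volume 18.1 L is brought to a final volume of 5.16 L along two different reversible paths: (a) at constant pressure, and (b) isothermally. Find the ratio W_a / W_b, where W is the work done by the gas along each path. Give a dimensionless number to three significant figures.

Path (a) isobaric: W = P₁(V₂ − V₁) → W_a/(P₁V₁) = -0.7149.
Path (b) isothermal: W = P₁V₁ ln(V₂/V₁) → W_b/(P₁V₁) = -1.255.
W_a / W_b = -0.7149 / -1.255 = 0.5697.

W_a / W_b ≈ 0.570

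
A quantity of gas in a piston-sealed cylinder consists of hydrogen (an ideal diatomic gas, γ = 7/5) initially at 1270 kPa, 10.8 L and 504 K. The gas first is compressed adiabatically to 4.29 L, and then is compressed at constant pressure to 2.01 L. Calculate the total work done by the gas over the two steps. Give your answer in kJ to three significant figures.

W_total ≈ -25.9 kJ

Step 1 (adiabatic): W = (P₁V₁ − P₂V₂)/(γ−1) = (13716 − 19843)/0.4 = -15318 J.
After step 1: P = 4625 kPa, V = 4.29 L, T = 729.2 K.
Step 2 (isobaric): W = PΔV = (4625 kPa)(2.01 − 4.29 L) = -10546 J.
W_total = -15318 − 10546 = -25864 J.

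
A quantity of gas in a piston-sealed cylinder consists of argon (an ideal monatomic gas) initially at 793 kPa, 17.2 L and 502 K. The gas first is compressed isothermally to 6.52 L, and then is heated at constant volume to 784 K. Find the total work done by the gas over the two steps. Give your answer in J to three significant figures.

W_total ≈ -13200 J

Step 1 (isothermal): W = P₁V₁ ln(V₂/V₁) = (13640) ln(6.52/17.2) = -13231 J.
Step 2 (isochoric): W = 0 (constant volume).
W_total = -13231 + 0 = -13231 J.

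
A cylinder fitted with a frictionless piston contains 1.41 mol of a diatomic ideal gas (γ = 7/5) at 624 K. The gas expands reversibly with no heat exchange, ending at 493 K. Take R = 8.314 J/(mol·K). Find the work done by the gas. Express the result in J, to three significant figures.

Adiabatic ⇒ Q = 0, so W_by = −ΔU = nCᵥ(T₁ − T₂).
Cᵥ = 5R/2 = 20.79 J/(mol·K).
W = (1.41)(20.79)(624 − 493) = 3839 J.

W ≈ 3840 J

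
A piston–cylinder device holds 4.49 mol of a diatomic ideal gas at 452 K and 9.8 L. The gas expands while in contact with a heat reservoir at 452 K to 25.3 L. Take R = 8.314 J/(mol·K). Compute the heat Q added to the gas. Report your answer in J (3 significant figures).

Q ≈ 16000 J

Isothermal ⇒ ΔU = 0, so Q = W = nRT ln(V₂/V₁).
Q = (4.49)(8.314)(452) ln(25.3/9.8) = 16873 × 0.9484 = 16003 J.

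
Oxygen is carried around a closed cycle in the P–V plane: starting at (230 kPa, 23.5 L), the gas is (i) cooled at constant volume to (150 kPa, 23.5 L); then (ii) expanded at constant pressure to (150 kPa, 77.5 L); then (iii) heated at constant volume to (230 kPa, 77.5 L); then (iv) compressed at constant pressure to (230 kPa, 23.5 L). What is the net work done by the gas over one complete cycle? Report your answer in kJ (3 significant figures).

Constant-volume legs do no work.
W(ii) = (150)(77.5 − 23.5) = 8100 J; W(iv) = (230)(23.5 − 77.5) = -12420 J.
W_net = 8100 − 12420 = -4320 J (the counter-clockwise enclosed area).

W_net ≈ -4.32 kJ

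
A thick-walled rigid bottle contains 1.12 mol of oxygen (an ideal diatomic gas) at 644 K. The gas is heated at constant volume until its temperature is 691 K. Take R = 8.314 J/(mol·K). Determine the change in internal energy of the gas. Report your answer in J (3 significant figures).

ΔU ≈ 1090 J

Constant volume ⇒ W = 0, so Q = ΔU = nCᵥΔT with Cᵥ = 5R/2 = 20.79 J/(mol·K).
ΔU = (1.12)(20.79)(691 − 644) = 1094 J.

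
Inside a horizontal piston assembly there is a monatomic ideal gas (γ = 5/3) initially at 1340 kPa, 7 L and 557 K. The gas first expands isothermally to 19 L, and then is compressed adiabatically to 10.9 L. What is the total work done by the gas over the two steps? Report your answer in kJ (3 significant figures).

W_total ≈ 3.06 kJ

Step 1 (isothermal): W = P₁V₁ ln(V₂/V₁) = (9380) ln(19/7) = 9366 J.
After step 1: P = 493.7 kPa, V = 19 L, T = 557 K.
Step 2 (adiabatic): W = (P₁V₁ − P₂V₂)/(γ−1) = (9380 − 13586)/0.667 = -6309 J.
W_total = 9366 − 6309 = 3057 J.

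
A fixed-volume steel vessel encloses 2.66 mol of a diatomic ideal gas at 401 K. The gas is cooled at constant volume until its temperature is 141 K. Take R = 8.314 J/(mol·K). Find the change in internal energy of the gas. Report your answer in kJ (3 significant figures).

Constant volume ⇒ W = 0, so Q = ΔU = nCᵥΔT with Cᵥ = 5R/2 = 20.79 J/(mol·K).
ΔU = (2.66)(20.79)(141 − 401) = -14375 J.

ΔU ≈ -14.4 kJ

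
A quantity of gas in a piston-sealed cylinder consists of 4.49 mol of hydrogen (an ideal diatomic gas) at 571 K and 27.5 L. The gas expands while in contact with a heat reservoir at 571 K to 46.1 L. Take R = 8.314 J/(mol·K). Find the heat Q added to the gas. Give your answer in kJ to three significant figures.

Isothermal ⇒ ΔU = 0, so Q = W = nRT ln(V₂/V₁).
Q = (4.49)(8.314)(571) ln(46.1/27.5) = 21315 × 0.5166 = 11012 J.

Q ≈ 11.0 kJ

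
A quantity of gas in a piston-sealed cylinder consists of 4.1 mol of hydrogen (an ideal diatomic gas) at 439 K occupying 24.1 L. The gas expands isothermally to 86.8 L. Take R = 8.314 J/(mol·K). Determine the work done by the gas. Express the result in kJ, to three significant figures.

Isothermal: W = nRT ln(V₂/V₁).
W = (4.1)(8.314)(439) × ln(86.8/24.1)
  = 14964 × 1.281
W_by_gas = 19175 J.

W ≈ 19.2 kJ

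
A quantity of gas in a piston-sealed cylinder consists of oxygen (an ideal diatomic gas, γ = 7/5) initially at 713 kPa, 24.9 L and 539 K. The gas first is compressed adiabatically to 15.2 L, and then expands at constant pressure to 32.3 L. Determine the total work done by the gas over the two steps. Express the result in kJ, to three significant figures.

W_total ≈ 14.6 kJ

Step 1 (adiabatic): W = (P₁V₁ − P₂V₂)/(γ−1) = (17754 − 21629)/0.4 = -9688 J.
After step 1: P = 1423 kPa, V = 15.2 L, T = 656.6 K.
Step 2 (isobaric): W = PΔV = (1423 kPa)(32.3 − 15.2 L) = 24332 J.
W_total = -9688 + 24332 = 14645 J.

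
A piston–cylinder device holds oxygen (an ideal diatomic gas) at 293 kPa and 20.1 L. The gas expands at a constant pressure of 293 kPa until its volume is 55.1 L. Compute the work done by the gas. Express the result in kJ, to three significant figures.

Isobaric: W = P ΔV.
W = (293 kPa)(55.1 − 20.1 L) = (293)(35) = 10255 J.

W ≈ 10.3 kJ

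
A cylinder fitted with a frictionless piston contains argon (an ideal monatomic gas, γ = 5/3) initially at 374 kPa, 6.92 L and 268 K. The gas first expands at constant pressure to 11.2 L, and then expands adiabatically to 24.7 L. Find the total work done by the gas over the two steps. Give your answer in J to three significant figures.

Step 1 (isobaric): W = PΔV = (374 kPa)(11.2 − 6.92 L) = 1601 J.
After step 1: P = 374 kPa, V = 11.2 L, T = 433.8 K.
Step 2 (adiabatic): W = (P₁V₁ − P₂V₂)/(γ−1) = (4189 − 2472)/0.667 = 2575 J.
W_total = 1601 + 2575 = 4175 J.

W_total ≈ 4180 J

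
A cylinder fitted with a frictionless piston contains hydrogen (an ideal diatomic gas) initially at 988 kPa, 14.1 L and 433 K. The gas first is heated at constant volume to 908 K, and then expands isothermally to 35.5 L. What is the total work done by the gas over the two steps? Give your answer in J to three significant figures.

W_total ≈ 27000 J

Step 1 (isochoric): W = 0 (constant volume).
After step 1: P = 2072 kPa (V unchanged).
Step 2 (isothermal): W = P₁V₁ ln(V₂/V₁) = (29213) ln(35.5/14.1) = 26974 J.
W_total = 0 + 26974 = 26974 J.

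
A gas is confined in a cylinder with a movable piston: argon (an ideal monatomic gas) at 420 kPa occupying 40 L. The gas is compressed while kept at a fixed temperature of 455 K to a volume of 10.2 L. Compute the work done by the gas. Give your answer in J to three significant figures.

W ≈ -23000 J

Isothermal: W = nRT ln(V₂/V₁) = P₁V₁ ln(V₂/V₁).
P₁V₁ = (420 kPa)(40 L) = 16800 J.
W = 16800 × ln(10.2/40) = 16800 × -1.366
W_by_gas = -22957 J.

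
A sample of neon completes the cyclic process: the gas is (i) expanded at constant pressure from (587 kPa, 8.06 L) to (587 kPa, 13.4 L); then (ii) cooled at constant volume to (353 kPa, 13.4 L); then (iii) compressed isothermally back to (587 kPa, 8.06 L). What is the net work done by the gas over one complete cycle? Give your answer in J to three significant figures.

W_net ≈ 730 J

Leg (i): W = PΔV = (587)(13.4 − 8.06) = 3135 J.
Leg (ii): W = 0.
Leg (iii): W = PᵢVᵢ ln(V_f/Vᵢ) = (4730) ln(8.06/13.4) = -2405 J.
W_net = 3135 − 2405 = 730 J.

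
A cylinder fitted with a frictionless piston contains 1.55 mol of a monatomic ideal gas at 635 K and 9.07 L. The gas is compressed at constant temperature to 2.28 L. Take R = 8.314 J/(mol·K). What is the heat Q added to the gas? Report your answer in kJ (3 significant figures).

Q ≈ -11.3 kJ

Isothermal ⇒ ΔU = 0, so Q = W = nRT ln(V₂/V₁).
Q = (1.55)(8.314)(635) ln(2.28/9.07) = 8183 × -1.381 = -11299 J.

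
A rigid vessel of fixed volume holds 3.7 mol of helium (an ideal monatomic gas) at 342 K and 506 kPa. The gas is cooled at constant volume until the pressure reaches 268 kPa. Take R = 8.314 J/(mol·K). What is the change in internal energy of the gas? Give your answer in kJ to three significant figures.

ΔU ≈ -7.42 kJ

Constant volume ⇒ W = 0, so Q = ΔU = nCᵥΔT with Cᵥ = 3R/2 = 12.47 J/(mol·K).
At constant V, T₂/T₁ = P₂/P₁ ⇒ ΔT = T₁(P₂/P₁ − 1) = 342·(268/506 − 1) = -160.9 K.
ΔU = (3.7)(12.47)(-160.9) = -7423 J.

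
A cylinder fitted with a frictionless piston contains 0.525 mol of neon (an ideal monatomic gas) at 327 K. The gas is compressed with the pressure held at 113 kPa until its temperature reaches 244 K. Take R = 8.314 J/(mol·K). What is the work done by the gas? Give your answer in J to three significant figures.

Isobaric: W = P ΔV = nR ΔT.
W = (0.525)(8.314)(244 − 327) = -362.3 J.

W ≈ -362 J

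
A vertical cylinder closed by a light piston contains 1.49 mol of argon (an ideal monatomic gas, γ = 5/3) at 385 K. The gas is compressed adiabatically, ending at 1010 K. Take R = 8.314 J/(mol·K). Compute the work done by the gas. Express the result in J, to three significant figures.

W ≈ -11600 J

Adiabatic ⇒ Q = 0, so W_by = −ΔU = nCᵥ(T₁ − T₂).
Cᵥ = 3R/2 = 12.47 J/(mol·K).
W = (1.49)(12.47)(385 − 1010) = -11614 J.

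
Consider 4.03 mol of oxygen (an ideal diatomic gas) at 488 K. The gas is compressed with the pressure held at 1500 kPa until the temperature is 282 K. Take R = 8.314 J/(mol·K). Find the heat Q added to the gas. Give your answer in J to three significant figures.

Isobaric: W = nRΔT = (4.03)(8.314)(-206) = -6902 J.
ΔU = nCᵥΔT with Cᵥ = 5R/2: ΔU = (4.03)(20.79)(-206) = -17255 J.
Q = ΔU + W = -17255 − 6902 = -24157 J.

Q ≈ -24200 J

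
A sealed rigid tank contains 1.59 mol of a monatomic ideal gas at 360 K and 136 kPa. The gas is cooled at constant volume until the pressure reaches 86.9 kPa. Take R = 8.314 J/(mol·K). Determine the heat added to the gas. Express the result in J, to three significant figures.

Q ≈ -2580 J

Constant volume ⇒ W = 0, so Q = ΔU = nCᵥΔT with Cᵥ = 3R/2 = 12.47 J/(mol·K).
At constant V, T₂/T₁ = P₂/P₁ ⇒ ΔT = T₁(P₂/P₁ − 1) = 360·(86.9/136 − 1) = -130 K.
ΔU = (1.59)(12.47)(-130) = -2577 J.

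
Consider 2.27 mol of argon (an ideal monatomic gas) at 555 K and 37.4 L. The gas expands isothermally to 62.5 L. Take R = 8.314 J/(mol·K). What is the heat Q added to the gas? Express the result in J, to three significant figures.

Isothermal ⇒ ΔU = 0, so Q = W = nRT ln(V₂/V₁).
Q = (2.27)(8.314)(555) ln(62.5/37.4) = 10474 × 0.5135 = 5379 J.

Q ≈ 5380 J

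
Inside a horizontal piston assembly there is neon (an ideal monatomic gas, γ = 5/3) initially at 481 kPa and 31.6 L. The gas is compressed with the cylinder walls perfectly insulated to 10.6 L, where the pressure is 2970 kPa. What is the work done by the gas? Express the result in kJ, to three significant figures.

W ≈ -24.4 kJ

Adiabatic: W = (P₁V₁ − P₂V₂)/(γ − 1) with γ = 5/3.
P₁V₁ = 15200 J, P₂V₂ = 31482 J.
W = (15200 − 31482) / 0.6667 = -24424 J.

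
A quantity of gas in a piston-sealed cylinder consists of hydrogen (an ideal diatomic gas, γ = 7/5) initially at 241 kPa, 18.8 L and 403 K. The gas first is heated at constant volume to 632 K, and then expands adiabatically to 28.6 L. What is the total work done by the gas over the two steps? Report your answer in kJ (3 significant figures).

W_total ≈ 2.74 kJ

Step 1 (isochoric): W = 0 (constant volume).
After step 1: P = 377.9 kPa (V unchanged).
Step 2 (adiabatic): W = (P₁V₁ − P₂V₂)/(γ−1) = (7105 − 6008)/0.4 = 2744 J.
W_total = 0 + 2744 = 2744 J.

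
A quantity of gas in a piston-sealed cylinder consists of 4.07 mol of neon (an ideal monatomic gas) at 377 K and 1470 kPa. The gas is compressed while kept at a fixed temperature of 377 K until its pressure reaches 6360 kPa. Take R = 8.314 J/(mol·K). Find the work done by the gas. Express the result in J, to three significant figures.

W ≈ -18700 J

Isothermal process: W = nRT ln(V₂/V₁) = nRT ln(P₁/P₂).
W = (4.07)(8.314)(377) × ln(1470/6360)
  = 12757 × ln(0.2311) = 12757 × -1.465
W_by_gas = -18686 J.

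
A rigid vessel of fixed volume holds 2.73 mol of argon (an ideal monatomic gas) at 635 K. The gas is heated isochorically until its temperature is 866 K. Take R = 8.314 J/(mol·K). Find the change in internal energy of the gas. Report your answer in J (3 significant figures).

ΔU ≈ 7860 J

Constant volume ⇒ W = 0, so Q = ΔU = nCᵥΔT with Cᵥ = 3R/2 = 12.47 J/(mol·K).
ΔU = (2.73)(12.47)(866 − 635) = 7865 J.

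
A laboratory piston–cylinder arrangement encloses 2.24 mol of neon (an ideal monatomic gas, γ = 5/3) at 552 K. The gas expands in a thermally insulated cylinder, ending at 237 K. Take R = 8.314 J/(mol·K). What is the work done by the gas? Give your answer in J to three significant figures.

W ≈ 8800 J

Adiabatic ⇒ Q = 0, so W_by = −ΔU = nCᵥ(T₁ − T₂).
Cᵥ = 3R/2 = 12.47 J/(mol·K).
W = (2.24)(12.47)(552 − 237) = 8800 J.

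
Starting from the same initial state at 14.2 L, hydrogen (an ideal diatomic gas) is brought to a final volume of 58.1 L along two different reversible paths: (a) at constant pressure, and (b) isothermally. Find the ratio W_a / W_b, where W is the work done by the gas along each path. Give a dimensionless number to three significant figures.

Path (a) isobaric: W = P₁(V₂ − V₁) → W_a/(P₁V₁) = 3.092.
Path (b) isothermal: W = P₁V₁ ln(V₂/V₁) → W_b/(P₁V₁) = 1.409.
W_a / W_b = 3.092 / 1.409 = 2.194.

W_a / W_b ≈ 2.19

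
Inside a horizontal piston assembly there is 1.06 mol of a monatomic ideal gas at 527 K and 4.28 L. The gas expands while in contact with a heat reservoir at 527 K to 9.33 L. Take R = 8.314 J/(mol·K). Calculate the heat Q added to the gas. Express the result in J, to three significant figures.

Q ≈ 3620 J

Isothermal ⇒ ΔU = 0, so Q = W = nRT ln(V₂/V₁).
Q = (1.06)(8.314)(527) ln(9.33/4.28) = 4644 × 0.7793 = 3619 J.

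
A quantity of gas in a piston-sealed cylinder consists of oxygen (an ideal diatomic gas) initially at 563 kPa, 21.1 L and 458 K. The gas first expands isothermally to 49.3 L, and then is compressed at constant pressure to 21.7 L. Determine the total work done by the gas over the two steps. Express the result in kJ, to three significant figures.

W_total ≈ 3.43 kJ

Step 1 (isothermal): W = P₁V₁ ln(V₂/V₁) = (11879) ln(49.3/21.1) = 10081 J.
After step 1: P = 241 kPa, V = 49.3 L, T = 458 K.
Step 2 (isobaric): W = PΔV = (241 kPa)(21.7 − 49.3 L) = -6650 J.
W_total = 10081 − 6650 = 3431 J.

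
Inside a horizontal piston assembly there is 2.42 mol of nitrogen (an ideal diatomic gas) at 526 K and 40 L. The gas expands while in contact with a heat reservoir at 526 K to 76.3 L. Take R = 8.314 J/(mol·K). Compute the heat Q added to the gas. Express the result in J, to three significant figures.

Isothermal ⇒ ΔU = 0, so Q = W = nRT ln(V₂/V₁).
Q = (2.42)(8.314)(526) ln(76.3/40) = 10583 × 0.6458 = 6834 J.

Q ≈ 6830 J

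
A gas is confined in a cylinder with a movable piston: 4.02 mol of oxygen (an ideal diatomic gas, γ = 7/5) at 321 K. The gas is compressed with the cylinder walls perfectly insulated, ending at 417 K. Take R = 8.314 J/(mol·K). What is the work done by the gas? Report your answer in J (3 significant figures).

W ≈ -8020 J

Adiabatic ⇒ Q = 0, so W_by = −ΔU = nCᵥ(T₁ − T₂).
Cᵥ = 5R/2 = 20.79 J/(mol·K).
W = (4.02)(20.79)(321 − 417) = -8021 J.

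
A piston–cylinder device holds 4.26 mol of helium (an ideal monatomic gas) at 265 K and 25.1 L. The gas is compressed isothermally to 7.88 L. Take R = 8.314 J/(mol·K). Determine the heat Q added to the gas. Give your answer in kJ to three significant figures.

Q ≈ -10.9 kJ

Isothermal ⇒ ΔU = 0, so Q = W = nRT ln(V₂/V₁).
Q = (4.26)(8.314)(265) ln(7.88/25.1) = 9386 × -1.159 = -10874 J.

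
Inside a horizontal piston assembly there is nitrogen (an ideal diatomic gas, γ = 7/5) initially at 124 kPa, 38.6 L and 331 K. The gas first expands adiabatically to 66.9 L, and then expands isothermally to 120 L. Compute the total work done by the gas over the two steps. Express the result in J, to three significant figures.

Step 1 (adiabatic): W = (P₁V₁ − P₂V₂)/(γ−1) = (4786 − 3841)/0.4 = 2363 J.
After step 1: P = 57.42 kPa, V = 66.9 L, T = 265.6 K.
Step 2 (isothermal): W = P₁V₁ ln(V₂/V₁) = (3841) ln(120/66.9) = 2244 J.
W_total = 2363 + 2244 = 4607 J.

W_total ≈ 4610 J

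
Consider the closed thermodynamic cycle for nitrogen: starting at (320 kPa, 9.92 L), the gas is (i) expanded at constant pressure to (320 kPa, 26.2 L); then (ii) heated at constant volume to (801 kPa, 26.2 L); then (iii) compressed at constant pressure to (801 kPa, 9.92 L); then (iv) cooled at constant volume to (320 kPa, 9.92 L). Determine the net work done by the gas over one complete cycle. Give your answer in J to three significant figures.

W_net ≈ -7830 J

Constant-volume legs do no work.
W(i) = (320)(26.2 − 9.92) = 5210 J; W(iii) = (801)(9.92 − 26.2) = -13040 J.
W_net = 5210 − 13040 = -7831 J (the counter-clockwise enclosed area).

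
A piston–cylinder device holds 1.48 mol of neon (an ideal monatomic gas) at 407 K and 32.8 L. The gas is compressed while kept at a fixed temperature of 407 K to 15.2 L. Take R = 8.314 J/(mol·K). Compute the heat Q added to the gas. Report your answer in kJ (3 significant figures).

Q ≈ -3.85 kJ

Isothermal ⇒ ΔU = 0, so Q = W = nRT ln(V₂/V₁).
Q = (1.48)(8.314)(407) ln(15.2/32.8) = 5008 × -0.7691 = -3852 J.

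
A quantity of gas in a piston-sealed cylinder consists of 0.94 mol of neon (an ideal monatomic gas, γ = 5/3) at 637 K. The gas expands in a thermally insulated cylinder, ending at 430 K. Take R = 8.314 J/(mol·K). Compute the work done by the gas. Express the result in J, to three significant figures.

W ≈ 2430 J

Adiabatic ⇒ Q = 0, so W_by = −ΔU = nCᵥ(T₁ − T₂).
Cᵥ = 3R/2 = 12.47 J/(mol·K).
W = (0.94)(12.47)(637 − 430) = 2427 J.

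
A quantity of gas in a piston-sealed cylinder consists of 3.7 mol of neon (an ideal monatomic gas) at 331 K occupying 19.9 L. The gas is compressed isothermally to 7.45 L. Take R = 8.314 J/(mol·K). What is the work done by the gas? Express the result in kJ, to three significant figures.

Isothermal: W = nRT ln(V₂/V₁).
W = (3.7)(8.314)(331) × ln(7.45/19.9)
  = 10182 × -0.9825
W_by_gas = -10004 J.

W ≈ -10.0 kJ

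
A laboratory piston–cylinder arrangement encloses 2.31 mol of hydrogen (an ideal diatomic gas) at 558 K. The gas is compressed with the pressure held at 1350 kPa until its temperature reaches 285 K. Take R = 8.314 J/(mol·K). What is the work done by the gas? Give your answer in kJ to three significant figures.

Isobaric: W = P ΔV = nR ΔT.
W = (2.31)(8.314)(285 − 558) = -5243 J.

W ≈ -5.24 kJ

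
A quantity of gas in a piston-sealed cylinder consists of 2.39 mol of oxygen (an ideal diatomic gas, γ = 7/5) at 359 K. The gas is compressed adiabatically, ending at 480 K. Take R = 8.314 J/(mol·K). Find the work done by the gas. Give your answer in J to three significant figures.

W ≈ -6010 J

Adiabatic ⇒ Q = 0, so W_by = −ΔU = nCᵥ(T₁ − T₂).
Cᵥ = 5R/2 = 20.79 J/(mol·K).
W = (2.39)(20.79)(359 − 480) = -6011 J.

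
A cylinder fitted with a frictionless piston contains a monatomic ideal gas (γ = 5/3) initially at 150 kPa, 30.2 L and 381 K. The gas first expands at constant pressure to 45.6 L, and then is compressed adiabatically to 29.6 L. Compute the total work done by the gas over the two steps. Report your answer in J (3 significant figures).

W_total ≈ -1120 J

Step 1 (isobaric): W = PΔV = (150 kPa)(45.6 − 30.2 L) = 2310 J.
After step 1: P = 150 kPa, V = 45.6 L, T = 575.3 K.
Step 2 (adiabatic): W = (P₁V₁ − P₂V₂)/(γ−1) = (6840 − 9124)/0.667 = -3426 J.
W_total = 2310 − 3426 = -1116 J.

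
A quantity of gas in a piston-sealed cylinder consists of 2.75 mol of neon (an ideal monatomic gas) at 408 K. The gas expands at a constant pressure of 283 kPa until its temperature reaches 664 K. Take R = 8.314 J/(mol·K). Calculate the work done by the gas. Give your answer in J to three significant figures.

W ≈ 5850 J

Isobaric: W = P ΔV = nR ΔT.
W = (2.75)(8.314)(664 − 408) = 5853 J.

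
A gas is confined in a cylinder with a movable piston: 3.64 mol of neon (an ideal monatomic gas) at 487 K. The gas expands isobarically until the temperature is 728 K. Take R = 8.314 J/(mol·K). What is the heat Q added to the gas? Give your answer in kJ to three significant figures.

Q ≈ 18.2 kJ

Isobaric: W = nRΔT = (3.64)(8.314)(241) = 7293 J.
ΔU = nCᵥΔT with Cᵥ = 3R/2: ΔU = (3.64)(12.47)(241) = 10940 J.
Q = ΔU + W = 10940 + 7293 = 18233 J.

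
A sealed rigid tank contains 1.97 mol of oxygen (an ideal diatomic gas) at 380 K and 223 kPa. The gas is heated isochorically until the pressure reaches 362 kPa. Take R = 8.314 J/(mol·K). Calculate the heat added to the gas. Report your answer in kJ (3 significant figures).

Constant volume ⇒ W = 0, so Q = ΔU = nCᵥΔT with Cᵥ = 5R/2 = 20.79 J/(mol·K).
At constant V, T₂/T₁ = P₂/P₁ ⇒ ΔT = T₁(P₂/P₁ − 1) = 380·(362/223 − 1) = 236.9 K.
ΔU = (1.97)(20.79)(236.9) = 9699 J.

Q ≈ 9.70 kJ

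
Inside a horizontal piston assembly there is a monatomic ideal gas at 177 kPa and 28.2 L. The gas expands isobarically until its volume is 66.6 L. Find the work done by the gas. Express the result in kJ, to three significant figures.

Isobaric: W = P ΔV.
W = (177 kPa)(66.6 − 28.2 L) = (177)(38.4) = 6797 J.

W ≈ 6.80 kJ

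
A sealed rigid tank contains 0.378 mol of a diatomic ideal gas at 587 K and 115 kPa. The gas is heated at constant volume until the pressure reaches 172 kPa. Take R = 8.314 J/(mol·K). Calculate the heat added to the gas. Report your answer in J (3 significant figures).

Constant volume ⇒ W = 0, so Q = ΔU = nCᵥΔT with Cᵥ = 5R/2 = 20.79 J/(mol·K).
At constant V, T₂/T₁ = P₂/P₁ ⇒ ΔT = T₁(P₂/P₁ − 1) = 587·(172/115 − 1) = 290.9 K.
ΔU = (0.378)(20.79)(290.9) = 2286 J.

Q ≈ 2290 J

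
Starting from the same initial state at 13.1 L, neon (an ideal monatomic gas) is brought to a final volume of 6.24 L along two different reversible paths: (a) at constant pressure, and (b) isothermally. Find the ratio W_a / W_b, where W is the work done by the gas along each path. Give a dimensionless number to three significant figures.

W_a / W_b ≈ 0.706

Path (a) isobaric: W = P₁(V₂ − V₁) → W_a/(P₁V₁) = -0.5237.
Path (b) isothermal: W = P₁V₁ ln(V₂/V₁) → W_b/(P₁V₁) = -0.7416.
W_a / W_b = -0.5237 / -0.7416 = 0.7061.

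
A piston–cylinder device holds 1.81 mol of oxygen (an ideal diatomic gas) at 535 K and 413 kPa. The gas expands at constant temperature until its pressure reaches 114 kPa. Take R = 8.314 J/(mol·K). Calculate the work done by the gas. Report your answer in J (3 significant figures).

W ≈ 10400 J

Isothermal process: W = nRT ln(V₂/V₁) = nRT ln(P₁/P₂).
W = (1.81)(8.314)(535) × ln(413/114)
  = 8051 × ln(3.623) = 8051 × 1.287
W_by_gas = 10363 J.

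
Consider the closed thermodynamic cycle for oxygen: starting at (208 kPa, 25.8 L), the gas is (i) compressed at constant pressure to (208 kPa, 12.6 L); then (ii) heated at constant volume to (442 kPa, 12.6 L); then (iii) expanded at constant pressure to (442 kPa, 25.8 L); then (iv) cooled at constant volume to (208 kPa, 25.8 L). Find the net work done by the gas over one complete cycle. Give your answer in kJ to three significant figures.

Constant-volume legs do no work.
W(i) = (208)(12.6 − 25.8) = -2746 J; W(iii) = (442)(25.8 − 12.6) = 5834 J.
W_net = -2746 + 5834 = 3089 J (the clockwise enclosed area).

W_net ≈ 3.09 kJ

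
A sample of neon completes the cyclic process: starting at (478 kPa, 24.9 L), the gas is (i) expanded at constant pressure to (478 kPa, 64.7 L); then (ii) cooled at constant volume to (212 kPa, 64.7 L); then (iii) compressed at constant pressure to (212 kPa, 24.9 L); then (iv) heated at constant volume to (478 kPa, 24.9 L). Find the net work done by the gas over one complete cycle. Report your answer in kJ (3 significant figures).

W_net ≈ 10.6 kJ

Constant-volume legs do no work.
W(i) = (478)(64.7 − 24.9) = 19024 J; W(iii) = (212)(24.9 − 64.7) = -8438 J.
W_net = 19024 − 8438 = 10587 J (the clockwise enclosed area).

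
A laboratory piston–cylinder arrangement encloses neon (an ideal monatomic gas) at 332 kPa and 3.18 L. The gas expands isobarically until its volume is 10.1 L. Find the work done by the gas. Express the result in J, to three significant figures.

Isobaric: W = P ΔV.
W = (332 kPa)(10.1 − 3.18 L) = (332)(6.92) = 2297 J.

W ≈ 2300 J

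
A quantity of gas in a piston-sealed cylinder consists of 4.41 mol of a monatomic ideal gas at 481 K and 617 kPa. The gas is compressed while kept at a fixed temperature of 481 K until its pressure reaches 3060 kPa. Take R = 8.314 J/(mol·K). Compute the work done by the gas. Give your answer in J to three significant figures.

W ≈ -28200 J

Isothermal process: W = nRT ln(V₂/V₁) = nRT ln(P₁/P₂).
W = (4.41)(8.314)(481) × ln(617/3060)
  = 17636 × ln(0.2016) = 17636 × -1.601
W_by_gas = -28240 J.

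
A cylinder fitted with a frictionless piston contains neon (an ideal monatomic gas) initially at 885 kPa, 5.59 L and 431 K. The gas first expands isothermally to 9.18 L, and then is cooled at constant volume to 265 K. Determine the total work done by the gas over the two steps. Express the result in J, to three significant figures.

W_total ≈ 2450 J

Step 1 (isothermal): W = P₁V₁ ln(V₂/V₁) = (4947) ln(9.18/5.59) = 2454 J.
Step 2 (isochoric): W = 0 (constant volume).
W_total = 2454 + 0 = 2454 J.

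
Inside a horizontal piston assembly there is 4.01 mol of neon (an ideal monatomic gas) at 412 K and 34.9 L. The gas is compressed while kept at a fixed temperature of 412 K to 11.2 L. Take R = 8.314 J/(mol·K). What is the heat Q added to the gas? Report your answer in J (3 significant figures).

Q ≈ -15600 J

Isothermal ⇒ ΔU = 0, so Q = W = nRT ln(V₂/V₁).
Q = (4.01)(8.314)(412) ln(11.2/34.9) = 13736 × -1.137 = -15612 J.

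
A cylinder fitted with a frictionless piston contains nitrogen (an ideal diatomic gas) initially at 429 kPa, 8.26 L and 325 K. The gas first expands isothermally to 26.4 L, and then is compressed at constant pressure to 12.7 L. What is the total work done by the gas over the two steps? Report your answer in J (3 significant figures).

W_total ≈ 2280 J

Step 1 (isothermal): W = P₁V₁ ln(V₂/V₁) = (3544) ln(26.4/8.26) = 4117 J.
After step 1: P = 134.2 kPa, V = 26.4 L, T = 325 K.
Step 2 (isobaric): W = PΔV = (134.2 kPa)(12.7 − 26.4 L) = -1839 J.
W_total = 4117 − 1839 = 2278 J.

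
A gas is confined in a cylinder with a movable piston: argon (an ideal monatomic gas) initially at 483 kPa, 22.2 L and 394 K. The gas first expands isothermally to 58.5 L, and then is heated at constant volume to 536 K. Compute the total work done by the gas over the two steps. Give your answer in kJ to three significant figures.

W_total ≈ 10.4 kJ

Step 1 (isothermal): W = P₁V₁ ln(V₂/V₁) = (10723) ln(58.5/22.2) = 10389 J.
Step 2 (isochoric): W = 0 (constant volume).
W_total = 10389 + 0 = 10389 J.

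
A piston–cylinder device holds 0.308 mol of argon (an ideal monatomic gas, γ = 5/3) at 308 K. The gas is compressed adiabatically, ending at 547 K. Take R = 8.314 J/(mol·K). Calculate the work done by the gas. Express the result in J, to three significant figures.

Adiabatic ⇒ Q = 0, so W_by = −ΔU = nCᵥ(T₁ − T₂).
Cᵥ = 3R/2 = 12.47 J/(mol·K).
W = (0.308)(12.47)(308 − 547) = -918 J.

W ≈ -918 J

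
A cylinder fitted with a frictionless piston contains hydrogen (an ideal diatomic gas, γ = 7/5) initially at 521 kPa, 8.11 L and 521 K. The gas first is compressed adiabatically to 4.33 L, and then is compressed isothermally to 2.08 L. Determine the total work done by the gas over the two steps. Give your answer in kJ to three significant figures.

W_total ≈ -7.00 kJ

Step 1 (adiabatic): W = (P₁V₁ − P₂V₂)/(γ−1) = (4225 − 5431)/0.4 = -3014 J.
After step 1: P = 1254 kPa, V = 4.33 L, T = 669.7 K.
Step 2 (isothermal): W = P₁V₁ ln(V₂/V₁) = (5431) ln(2.08/4.33) = -3982 J.
W_total = -3014 − 3982 = -6996 J.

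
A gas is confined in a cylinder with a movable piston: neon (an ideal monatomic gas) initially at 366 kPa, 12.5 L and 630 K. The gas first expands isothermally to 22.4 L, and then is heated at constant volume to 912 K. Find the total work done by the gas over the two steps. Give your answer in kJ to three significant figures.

W_total ≈ 2.67 kJ

Step 1 (isothermal): W = P₁V₁ ln(V₂/V₁) = (4575) ln(22.4/12.5) = 2669 J.
Step 2 (isochoric): W = 0 (constant volume).
W_total = 2669 + 0 = 2669 J.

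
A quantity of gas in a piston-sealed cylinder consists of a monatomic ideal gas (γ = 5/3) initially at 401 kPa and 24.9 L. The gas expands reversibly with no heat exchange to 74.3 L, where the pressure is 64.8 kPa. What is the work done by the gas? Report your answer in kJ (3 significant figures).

Adiabatic: W = (P₁V₁ − P₂V₂)/(γ − 1) with γ = 5/3.
P₁V₁ = 9985 J, P₂V₂ = 4815 J.
W = (9985 − 4815) / 0.6667 = 7755 J.

W ≈ 7.76 kJ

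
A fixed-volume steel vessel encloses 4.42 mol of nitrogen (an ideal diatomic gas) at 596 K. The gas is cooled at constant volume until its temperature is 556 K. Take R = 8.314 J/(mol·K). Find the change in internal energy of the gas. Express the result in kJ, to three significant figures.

ΔU ≈ -3.67 kJ

Constant volume ⇒ W = 0, so Q = ΔU = nCᵥΔT with Cᵥ = 5R/2 = 20.79 J/(mol·K).
ΔU = (4.42)(20.79)(556 − 596) = -3675 J.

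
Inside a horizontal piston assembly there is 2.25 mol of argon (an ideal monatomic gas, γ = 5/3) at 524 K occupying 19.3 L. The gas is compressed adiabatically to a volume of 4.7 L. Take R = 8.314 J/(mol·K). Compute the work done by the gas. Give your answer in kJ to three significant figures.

W ≈ -23.0 kJ

Adiabatic: TV^(γ−1) = const with γ = 5/3.
T₂ = T₁ (V₁/V₂)^(γ−1) = 524 × (19.3/4.7)^0.667 = 524 × 2.564 = 1344 K.
W_by = nCᵥ(T₁ − T₂) = (2.25)(12.47)(524 − 1344) = -23001 J.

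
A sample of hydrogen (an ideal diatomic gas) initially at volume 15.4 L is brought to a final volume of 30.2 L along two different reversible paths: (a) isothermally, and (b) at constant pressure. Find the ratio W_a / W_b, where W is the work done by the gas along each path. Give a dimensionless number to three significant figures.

Path (a) isothermal: W = P₁V₁ ln(V₂/V₁) → W_a/(P₁V₁) = 0.6735.
Path (b) isobaric: W = P₁(V₂ − V₁) → W_b/(P₁V₁) = 0.961.
W_a / W_b = 0.6735 / 0.961 = 0.7008.

W_a / W_b ≈ 0.701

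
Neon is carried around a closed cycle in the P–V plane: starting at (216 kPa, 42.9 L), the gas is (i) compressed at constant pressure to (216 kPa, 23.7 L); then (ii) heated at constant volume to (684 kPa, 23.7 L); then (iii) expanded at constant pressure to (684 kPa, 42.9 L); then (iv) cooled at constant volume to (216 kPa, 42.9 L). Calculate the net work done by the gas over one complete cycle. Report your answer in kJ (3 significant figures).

W_net ≈ 8.99 kJ

Constant-volume legs do no work.
W(i) = (216)(23.7 − 42.9) = -4147 J; W(iii) = (684)(42.9 − 23.7) = 13133 J.
W_net = -4147 + 13133 = 8986 J (the clockwise enclosed area).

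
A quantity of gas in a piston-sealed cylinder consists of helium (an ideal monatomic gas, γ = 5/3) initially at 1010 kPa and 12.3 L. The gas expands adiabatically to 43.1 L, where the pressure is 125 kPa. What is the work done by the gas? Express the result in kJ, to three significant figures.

W ≈ 10.6 kJ

Adiabatic: W = (P₁V₁ − P₂V₂)/(γ − 1) with γ = 5/3.
P₁V₁ = 12423 J, P₂V₂ = 5388 J.
W = (12423 − 5388) / 0.6667 = 10553 J.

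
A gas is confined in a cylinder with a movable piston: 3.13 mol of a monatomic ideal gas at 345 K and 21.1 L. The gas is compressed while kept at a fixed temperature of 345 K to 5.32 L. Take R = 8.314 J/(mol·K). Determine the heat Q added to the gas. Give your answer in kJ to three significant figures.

Q ≈ -12.4 kJ

Isothermal ⇒ ΔU = 0, so Q = W = nRT ln(V₂/V₁).
Q = (3.13)(8.314)(345) ln(5.32/21.1) = 8978 × -1.378 = -12370 J.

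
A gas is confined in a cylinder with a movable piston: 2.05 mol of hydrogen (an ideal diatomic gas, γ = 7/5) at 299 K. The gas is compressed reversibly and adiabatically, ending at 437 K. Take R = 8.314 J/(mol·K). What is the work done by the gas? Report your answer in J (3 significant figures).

W ≈ -5880 J

Adiabatic ⇒ Q = 0, so W_by = −ΔU = nCᵥ(T₁ − T₂).
Cᵥ = 5R/2 = 20.79 J/(mol·K).
W = (2.05)(20.79)(299 − 437) = -5880 J.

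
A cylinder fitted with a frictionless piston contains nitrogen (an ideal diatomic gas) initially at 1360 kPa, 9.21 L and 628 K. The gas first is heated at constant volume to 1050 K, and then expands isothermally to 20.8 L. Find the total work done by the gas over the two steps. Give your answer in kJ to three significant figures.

Step 1 (isochoric): W = 0 (constant volume).
After step 1: P = 2274 kPa (V unchanged).
Step 2 (isothermal): W = P₁V₁ ln(V₂/V₁) = (20942) ln(20.8/9.21) = 17061 J.
W_total = 0 + 17061 = 17061 J.

W_total ≈ 17.1 kJ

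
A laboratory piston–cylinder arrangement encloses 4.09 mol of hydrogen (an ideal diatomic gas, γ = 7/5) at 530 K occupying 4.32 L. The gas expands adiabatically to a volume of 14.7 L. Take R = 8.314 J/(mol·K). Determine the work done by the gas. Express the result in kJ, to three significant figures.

W ≈ 17.4 kJ

Adiabatic: TV^(γ−1) = const with γ = 7/5.
T₂ = T₁ (V₁/V₂)^(γ−1) = 530 × (4.32/14.7)^0.4 = 530 × 0.6127 = 324.7 K.
W_by = nCᵥ(T₁ − T₂) = (4.09)(20.79)(530 − 324.7) = 17449 J.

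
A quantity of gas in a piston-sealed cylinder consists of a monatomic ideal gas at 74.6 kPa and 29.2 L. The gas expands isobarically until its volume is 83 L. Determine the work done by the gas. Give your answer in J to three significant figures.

Isobaric: W = P ΔV.
W = (74.6 kPa)(83 − 29.2 L) = (74.6)(53.8) = 4013 J.

W ≈ 4010 J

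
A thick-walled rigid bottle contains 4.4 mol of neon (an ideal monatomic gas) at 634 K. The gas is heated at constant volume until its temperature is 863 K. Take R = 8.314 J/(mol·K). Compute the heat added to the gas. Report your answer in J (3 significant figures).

Constant volume ⇒ W = 0, so Q = ΔU = nCᵥΔT with Cᵥ = 3R/2 = 12.47 J/(mol·K).
ΔU = (4.4)(12.47)(863 − 634) = 12566 J.

Q ≈ 12600 J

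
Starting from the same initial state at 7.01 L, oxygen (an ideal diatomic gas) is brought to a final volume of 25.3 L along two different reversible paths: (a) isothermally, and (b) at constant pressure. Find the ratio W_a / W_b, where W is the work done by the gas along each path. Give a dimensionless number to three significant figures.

Path (a) isothermal: W = P₁V₁ ln(V₂/V₁) → W_a/(P₁V₁) = 1.283.
Path (b) isobaric: W = P₁(V₂ − V₁) → W_b/(P₁V₁) = 2.609.
W_a / W_b = 1.283 / 2.609 = 0.4919.

W_a / W_b ≈ 0.492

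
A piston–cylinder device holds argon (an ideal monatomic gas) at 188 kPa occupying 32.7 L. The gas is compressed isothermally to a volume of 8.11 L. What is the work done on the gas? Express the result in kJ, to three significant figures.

W ≈ 8.57 kJ

Isothermal: W = nRT ln(V₂/V₁) = P₁V₁ ln(V₂/V₁).
P₁V₁ = (188 kPa)(32.7 L) = 6148 J.
W = 6148 × ln(8.11/32.7) = 6148 × -1.394
W_by_gas = -8571 J; work on gas = −W_by = 8571 J.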